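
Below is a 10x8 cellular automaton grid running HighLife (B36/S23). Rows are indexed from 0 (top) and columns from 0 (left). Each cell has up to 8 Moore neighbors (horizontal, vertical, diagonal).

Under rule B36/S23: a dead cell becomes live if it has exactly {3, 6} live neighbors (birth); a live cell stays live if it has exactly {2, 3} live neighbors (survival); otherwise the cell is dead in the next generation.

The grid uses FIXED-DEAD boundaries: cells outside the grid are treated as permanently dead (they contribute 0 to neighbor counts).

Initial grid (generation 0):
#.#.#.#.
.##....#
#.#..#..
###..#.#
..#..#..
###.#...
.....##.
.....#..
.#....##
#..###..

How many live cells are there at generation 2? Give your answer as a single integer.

Simulating step by step:
Generation 0 (given above): 31 live cells
Generation 1: 31 live cells
..##....
#.#..##.
#..#....
#.####..
....###.
.####.#.
.#..###.
.....#.#
......#.
....###.
Generation 2: 22 live cells
.###....
..#.#...
#.....#.
.##...#.
......#.
.##....#
.#.....#
....#..#
....#..#
.....##.
Population at generation 2: 22

Answer: 22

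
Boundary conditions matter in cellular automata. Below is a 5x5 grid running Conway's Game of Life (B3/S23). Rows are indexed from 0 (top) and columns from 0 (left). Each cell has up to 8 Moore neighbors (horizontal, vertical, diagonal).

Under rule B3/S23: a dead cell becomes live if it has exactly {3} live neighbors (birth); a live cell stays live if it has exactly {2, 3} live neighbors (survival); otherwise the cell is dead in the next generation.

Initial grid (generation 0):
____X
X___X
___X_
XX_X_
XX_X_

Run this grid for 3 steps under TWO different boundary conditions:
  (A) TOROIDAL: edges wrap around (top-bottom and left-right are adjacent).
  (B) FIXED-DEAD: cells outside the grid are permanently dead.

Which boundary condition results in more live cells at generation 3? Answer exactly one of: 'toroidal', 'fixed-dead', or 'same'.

Under TOROIDAL boundary, generation 3:
XX__X
_____
____X
__X_X
XX_X_
Population = 9

Under FIXED-DEAD boundary, generation 3:
_____
_____
_____
X____
_X___
Population = 2

Comparison: toroidal=9, fixed-dead=2 -> toroidal

Answer: toroidal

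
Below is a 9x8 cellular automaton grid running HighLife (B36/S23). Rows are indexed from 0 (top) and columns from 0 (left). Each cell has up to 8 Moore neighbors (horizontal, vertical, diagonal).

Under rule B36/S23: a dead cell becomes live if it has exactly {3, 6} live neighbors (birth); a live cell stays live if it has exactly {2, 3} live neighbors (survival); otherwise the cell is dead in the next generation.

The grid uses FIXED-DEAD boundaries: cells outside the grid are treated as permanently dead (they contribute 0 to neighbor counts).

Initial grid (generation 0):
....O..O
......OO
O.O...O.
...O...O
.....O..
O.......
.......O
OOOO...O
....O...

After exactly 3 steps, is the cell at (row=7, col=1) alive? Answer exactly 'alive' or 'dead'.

Answer: alive

Derivation:
Simulating step by step:
Generation 0 (given above): 18 live cells
Generation 1: 15 live cells
......OO
.....OOO
......O.
......O.
........
........
O.O.....
.OOO....
.OOO....
Generation 2: 8 live cells
.....O.O
.....O..
........
........
........
........
..OO....
O.......
.O.O....
Generation 3: 4 live cells
......O.
......O.
........
........
........
........
........
.O.O....
........

Cell (7,1) at generation 3: 1 -> alive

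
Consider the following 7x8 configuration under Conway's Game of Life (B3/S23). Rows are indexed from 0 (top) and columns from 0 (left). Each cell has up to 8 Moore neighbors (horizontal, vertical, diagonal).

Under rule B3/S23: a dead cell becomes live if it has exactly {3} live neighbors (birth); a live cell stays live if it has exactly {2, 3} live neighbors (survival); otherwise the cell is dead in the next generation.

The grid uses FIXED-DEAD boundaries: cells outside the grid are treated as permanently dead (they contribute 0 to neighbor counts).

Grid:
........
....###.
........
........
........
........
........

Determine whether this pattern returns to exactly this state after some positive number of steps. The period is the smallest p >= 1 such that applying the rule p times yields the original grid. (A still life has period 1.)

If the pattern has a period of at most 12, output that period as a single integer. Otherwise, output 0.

Answer: 2

Derivation:
Simulating and comparing each generation to the original:
Gen 0 (original, given above): 3 live cells
Gen 1: 3 live cells, differs from original
Gen 2: 3 live cells, MATCHES original -> period = 2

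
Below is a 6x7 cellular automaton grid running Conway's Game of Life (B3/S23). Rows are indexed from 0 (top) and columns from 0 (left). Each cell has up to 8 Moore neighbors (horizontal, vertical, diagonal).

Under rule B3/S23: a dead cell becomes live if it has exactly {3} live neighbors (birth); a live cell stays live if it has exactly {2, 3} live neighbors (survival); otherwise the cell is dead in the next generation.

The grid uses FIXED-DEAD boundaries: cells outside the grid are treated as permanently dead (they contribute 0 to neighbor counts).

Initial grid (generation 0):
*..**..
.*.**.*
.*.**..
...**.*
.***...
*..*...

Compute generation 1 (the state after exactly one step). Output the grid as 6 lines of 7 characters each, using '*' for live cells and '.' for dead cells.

Answer: ..****.
**.....
.......
.*...*.
.*.....
.*.*...

Derivation:
Simulating step by step:
Generation 0 (given above): 18 live cells
Generation 1: 11 live cells
(generation 1 grid is the final answer)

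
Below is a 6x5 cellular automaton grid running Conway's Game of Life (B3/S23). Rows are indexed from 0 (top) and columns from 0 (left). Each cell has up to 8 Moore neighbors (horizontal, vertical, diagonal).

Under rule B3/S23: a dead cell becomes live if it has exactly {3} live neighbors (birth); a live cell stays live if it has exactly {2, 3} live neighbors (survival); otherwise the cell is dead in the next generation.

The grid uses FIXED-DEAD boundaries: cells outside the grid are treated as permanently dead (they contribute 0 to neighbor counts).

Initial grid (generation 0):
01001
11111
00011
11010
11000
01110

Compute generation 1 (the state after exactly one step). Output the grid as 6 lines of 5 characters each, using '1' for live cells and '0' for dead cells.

Simulating step by step:
Generation 0 (given above): 17 live cells
Generation 1: 13 live cells
(generation 1 grid is the final answer)

Answer: 11001
11000
00000
11011
00010
11100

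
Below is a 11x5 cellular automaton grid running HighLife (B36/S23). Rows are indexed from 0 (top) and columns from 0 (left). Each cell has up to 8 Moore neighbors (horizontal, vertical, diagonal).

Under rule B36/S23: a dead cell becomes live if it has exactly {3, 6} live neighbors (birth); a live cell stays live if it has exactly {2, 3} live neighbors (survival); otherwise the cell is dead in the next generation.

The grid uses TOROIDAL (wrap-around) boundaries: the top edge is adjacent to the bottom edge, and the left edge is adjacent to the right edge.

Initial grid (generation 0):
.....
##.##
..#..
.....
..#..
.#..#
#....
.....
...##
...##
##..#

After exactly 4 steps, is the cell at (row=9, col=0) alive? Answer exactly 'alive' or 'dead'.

Answer: alive

Derivation:
Simulating step by step:
Generation 0 (given above): 16 live cells
Generation 1: 23 live cells
#.##.
#####
#####
.....
.....
##...
#....
....#
...##
..#..
#..##
Generation 2: 19 live cells
.#...
.....
.....
#####
.....
##...
##..#
#..##
...##
#.#..
#....
Generation 3: 23 live cells
.....
.....
#####
#####
...#.
.#..#
..##.
.##..
.##..
##.#.
#....
Generation 4: 14 live cells
.....
#####
.....
.....
.....
....#
#..#.
.....
...#.
#...#
##..#

Cell (9,0) at generation 4: 1 -> alive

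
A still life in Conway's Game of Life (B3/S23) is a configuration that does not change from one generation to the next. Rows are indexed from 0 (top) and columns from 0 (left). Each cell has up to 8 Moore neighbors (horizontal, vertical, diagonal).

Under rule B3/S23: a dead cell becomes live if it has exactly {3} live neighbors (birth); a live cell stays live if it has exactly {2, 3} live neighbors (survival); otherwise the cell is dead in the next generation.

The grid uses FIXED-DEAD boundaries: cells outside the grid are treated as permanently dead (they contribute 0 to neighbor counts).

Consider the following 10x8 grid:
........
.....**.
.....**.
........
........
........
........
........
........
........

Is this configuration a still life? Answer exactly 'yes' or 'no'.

Answer: yes

Derivation:
Compute generation 1 and compare to generation 0 (given above):
Generation 1:
........
.....**.
.....**.
........
........
........
........
........
........
........
The grids are IDENTICAL -> still life.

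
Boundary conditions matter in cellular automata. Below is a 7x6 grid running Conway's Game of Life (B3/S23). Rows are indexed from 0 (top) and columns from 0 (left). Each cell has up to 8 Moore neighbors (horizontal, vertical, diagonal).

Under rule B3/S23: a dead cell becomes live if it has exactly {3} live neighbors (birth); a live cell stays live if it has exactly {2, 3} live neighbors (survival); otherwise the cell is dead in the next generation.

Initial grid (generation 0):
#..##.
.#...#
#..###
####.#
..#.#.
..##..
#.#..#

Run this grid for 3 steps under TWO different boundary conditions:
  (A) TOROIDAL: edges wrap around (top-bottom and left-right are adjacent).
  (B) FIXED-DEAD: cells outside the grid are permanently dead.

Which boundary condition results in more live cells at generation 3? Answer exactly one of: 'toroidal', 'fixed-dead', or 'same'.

Answer: toroidal

Derivation:
Under TOROIDAL boundary, generation 3:
#..##.
##.##.
...###
....##
...##.
.#.#.#
##....
Population = 19

Under FIXED-DEAD boundary, generation 3:
##....
#..##.
#.##.#
...#.#
..##.#
.#...#
.#.#..
Population = 18

Comparison: toroidal=19, fixed-dead=18 -> toroidal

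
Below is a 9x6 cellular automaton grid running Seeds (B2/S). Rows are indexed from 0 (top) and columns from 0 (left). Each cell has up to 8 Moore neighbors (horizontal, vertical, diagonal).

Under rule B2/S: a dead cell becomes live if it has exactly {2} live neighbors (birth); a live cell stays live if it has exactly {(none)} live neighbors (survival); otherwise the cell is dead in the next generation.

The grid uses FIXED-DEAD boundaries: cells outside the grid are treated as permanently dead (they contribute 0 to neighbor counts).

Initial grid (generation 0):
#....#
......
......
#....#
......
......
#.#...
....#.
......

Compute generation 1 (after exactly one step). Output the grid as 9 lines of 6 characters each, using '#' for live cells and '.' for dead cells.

Answer: ......
......
......
......
......
.#....
.#.#..
.#.#..
......

Derivation:
Simulating step by step:
Generation 0 (given above): 7 live cells
Generation 1: 5 live cells
(generation 1 grid is the final answer)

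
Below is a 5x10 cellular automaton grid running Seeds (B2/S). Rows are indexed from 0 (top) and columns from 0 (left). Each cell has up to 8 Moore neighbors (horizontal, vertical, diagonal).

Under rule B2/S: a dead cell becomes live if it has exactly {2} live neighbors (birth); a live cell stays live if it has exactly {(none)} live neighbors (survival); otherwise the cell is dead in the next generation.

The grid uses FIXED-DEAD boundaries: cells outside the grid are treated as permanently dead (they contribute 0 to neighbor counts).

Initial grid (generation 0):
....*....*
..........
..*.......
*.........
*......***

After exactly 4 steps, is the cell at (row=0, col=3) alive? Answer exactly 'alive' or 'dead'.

Answer: dead

Derivation:
Simulating step by step:
Generation 0 (given above): 8 live cells
Generation 1: 5 live cells
..........
...*......
.*........
.......*.*
.*........
Generation 2: 8 live cells
..........
..*.......
..*.....*.
***.....*.
........*.
Generation 3: 10 live cells
..........
.*.*......
*......*.*
...*......
*.*....*.*
Generation 4: 16 live cells
..*.......
*.*.....*.
.*.**...*.
*.*...**.*
.*.*....*.

Cell (0,3) at generation 4: 0 -> dead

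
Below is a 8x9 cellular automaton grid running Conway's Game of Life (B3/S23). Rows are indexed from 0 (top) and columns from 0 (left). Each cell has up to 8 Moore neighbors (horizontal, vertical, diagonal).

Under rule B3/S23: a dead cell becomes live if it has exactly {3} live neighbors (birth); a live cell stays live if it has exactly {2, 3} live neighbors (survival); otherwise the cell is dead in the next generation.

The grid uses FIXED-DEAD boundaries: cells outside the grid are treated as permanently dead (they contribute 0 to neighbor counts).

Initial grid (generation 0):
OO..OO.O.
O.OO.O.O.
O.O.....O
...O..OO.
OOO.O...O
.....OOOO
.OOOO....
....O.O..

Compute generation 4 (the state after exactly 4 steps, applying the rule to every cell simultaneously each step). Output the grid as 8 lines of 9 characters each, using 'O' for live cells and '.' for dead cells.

Simulating step by step:
Generation 0 (given above): 31 live cells
Generation 1: 35 live cells
OOOOOO...
O.OO.O.OO
..O.O...O
O..O...OO
.OOOO...O
O....OOOO
..OOO....
..O.OO...
Generation 2: 29 live cells
O....OO..
O....OOOO
..O.O.O..
.......OO
OOOOOO...
.....OOOO
.OO....O.
..O.OO...
Generation 3: 23 live cells
.....O...
.O..O....
.........
......OO.
.OOOOO...
O....O.OO
.OOOO..OO
.OOO.....
Generation 4: 22 live cells
(generation 4 grid is the final answer)

Answer: .........
.........
.........
..OOOOO..
.OOOOO..O
O....O.OO
O...O.OOO
.O..O....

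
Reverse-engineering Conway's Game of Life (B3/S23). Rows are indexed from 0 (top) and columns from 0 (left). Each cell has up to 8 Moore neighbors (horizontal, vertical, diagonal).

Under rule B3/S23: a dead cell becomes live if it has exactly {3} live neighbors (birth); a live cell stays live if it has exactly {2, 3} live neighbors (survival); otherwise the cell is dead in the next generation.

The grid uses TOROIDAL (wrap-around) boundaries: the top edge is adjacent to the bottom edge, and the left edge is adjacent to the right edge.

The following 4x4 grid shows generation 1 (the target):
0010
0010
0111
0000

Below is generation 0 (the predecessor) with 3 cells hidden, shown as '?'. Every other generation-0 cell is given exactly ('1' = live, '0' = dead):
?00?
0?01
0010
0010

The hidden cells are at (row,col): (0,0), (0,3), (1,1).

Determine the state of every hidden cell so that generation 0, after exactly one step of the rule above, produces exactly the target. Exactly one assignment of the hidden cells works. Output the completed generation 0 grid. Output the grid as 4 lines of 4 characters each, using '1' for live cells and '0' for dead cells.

Answer: 0000
0101
0010
0010

Derivation:
Hidden generation-0 cells (in order): (0,0), (0,3), (1,1).
A hidden cell only influences target cells in its own 3x3 neighborhood. Try each of the 2^3 = 8 assignments, step the completed generation 0 forward once under B3/S23, and compare with the target:
  (0,0)=0 (0,3)=0 (1,1)=0 -> step gives (0,2)='0' but target has '1' -> reject
  (0,0)=0 (0,3)=0 (1,1)=1 -> step reproduces the target at every cell -> ACCEPT
  (0,0)=0 (0,3)=1 (1,1)=0 -> step gives (0,3)='1' but target has '0' -> reject
  (0,0)=0 (0,3)=1 (1,1)=1 -> step gives (0,0)='1' but target has '0' -> reject
  (0,0)=1 (0,3)=0 (1,1)=0 -> step gives (0,2)='0' but target has '1' -> reject
  (0,0)=1 (0,3)=0 (1,1)=1 -> step gives (0,0)='1' but target has '0' -> reject
  (0,0)=1 (0,3)=1 (1,1)=0 -> step gives (0,0)='1' but target has '0' -> reject
  (0,0)=1 (0,3)=1 (1,1)=1 -> step gives (0,0)='1' but target has '0' -> reject
Unique solution: (0,0)=dead, (0,3)=dead, (1,1)=live.
Check: live-neighbor counts of every cell in the completed generation 0:
2232
2131
2333
0212
Applying B3/S23 to generation 0 with these counts gives:
0010
0010
0111
0000
which matches the target exactly.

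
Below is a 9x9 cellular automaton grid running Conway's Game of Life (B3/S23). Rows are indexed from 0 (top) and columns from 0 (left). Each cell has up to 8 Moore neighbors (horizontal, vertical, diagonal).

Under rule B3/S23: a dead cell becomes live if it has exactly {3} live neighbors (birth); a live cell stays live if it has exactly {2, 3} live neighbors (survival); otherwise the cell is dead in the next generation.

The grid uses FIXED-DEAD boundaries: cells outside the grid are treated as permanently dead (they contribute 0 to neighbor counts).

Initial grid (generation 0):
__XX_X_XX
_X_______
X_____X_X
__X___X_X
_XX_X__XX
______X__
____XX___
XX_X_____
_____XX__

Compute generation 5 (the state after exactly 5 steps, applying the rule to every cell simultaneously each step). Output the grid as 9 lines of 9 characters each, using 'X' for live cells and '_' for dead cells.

Answer: _XXX_____
___XX____
_____X___
____XXX__
____XX___
____XX___
____XX___
______X__
_________

Derivation:
Simulating step by step:
Generation 0 (given above): 25 live cells
Generation 1: 24 live cells
__X______
_XX___X_X
_X_______
__XX_XX_X
_XXX_XX_X
___XX_XX_
____XX___
______X__
_________
Generation 2: 18 live cells
_XX______
_XX______
_X_X_XX__
___X_XX__
_X______X
_______X_
___XX__X_
_____X___
_________
Generation 3: 18 live cells
_XX______
X__X_____
_X_X_XX__
_____XXX_
______XX_
_______XX
____X_X__
____X____
_________
Generation 4: 15 live cells
_XX______
X__XX____
__X__X_X_
____X____
_____X___
_____X__X
_____X_X_
_____X___
_________
Generation 5: 16 live cells
(generation 5 grid is the final answer)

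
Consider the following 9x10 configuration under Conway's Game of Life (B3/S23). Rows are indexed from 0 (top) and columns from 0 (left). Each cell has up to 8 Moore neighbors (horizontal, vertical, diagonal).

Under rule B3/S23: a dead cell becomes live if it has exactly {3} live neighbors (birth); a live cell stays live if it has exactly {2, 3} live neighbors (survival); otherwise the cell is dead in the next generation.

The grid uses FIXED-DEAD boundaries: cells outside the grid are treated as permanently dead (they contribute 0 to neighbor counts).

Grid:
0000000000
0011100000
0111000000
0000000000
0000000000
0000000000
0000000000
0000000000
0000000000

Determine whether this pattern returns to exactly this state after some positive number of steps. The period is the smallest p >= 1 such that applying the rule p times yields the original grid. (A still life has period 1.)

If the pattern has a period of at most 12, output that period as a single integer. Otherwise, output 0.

Answer: 2

Derivation:
Simulating and comparing each generation to the original:
Gen 0 (original, given above): 6 live cells
Gen 1: 6 live cells, differs from original
Gen 2: 6 live cells, MATCHES original -> period = 2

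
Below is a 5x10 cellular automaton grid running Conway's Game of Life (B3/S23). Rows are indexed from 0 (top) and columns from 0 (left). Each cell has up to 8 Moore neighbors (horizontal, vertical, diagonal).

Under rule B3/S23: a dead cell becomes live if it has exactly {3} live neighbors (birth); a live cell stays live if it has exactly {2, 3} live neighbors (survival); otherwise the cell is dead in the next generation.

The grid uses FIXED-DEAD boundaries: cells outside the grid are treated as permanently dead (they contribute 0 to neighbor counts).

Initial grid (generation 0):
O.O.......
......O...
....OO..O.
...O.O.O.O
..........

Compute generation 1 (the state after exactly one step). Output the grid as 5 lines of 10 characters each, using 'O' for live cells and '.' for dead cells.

Simulating step by step:
Generation 0 (given above): 10 live cells
Generation 1: 8 live cells
(generation 1 grid is the final answer)

Answer: ..........
.....O....
....OO.OO.
.....OO.O.
..........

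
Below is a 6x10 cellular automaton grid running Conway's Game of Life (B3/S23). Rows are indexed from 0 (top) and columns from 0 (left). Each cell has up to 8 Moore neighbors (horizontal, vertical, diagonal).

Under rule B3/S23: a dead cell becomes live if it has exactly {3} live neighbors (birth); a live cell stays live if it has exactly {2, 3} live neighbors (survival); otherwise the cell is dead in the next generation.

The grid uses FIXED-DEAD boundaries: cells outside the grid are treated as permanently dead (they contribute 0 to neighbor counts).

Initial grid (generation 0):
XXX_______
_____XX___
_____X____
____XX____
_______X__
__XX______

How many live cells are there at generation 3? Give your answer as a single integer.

Simulating step by step:
Generation 0 (given above): 11 live cells
Generation 1: 9 live cells
_X________
_X___XX___
__________
____XXX___
___XX_____
__________
Generation 2: 6 live cells
__________
__________
____X_____
___XXX____
___XX_____
__________
Generation 3: 6 live cells
__________
__________
___XXX____
_____X____
___X_X____
__________
Population at generation 3: 6

Answer: 6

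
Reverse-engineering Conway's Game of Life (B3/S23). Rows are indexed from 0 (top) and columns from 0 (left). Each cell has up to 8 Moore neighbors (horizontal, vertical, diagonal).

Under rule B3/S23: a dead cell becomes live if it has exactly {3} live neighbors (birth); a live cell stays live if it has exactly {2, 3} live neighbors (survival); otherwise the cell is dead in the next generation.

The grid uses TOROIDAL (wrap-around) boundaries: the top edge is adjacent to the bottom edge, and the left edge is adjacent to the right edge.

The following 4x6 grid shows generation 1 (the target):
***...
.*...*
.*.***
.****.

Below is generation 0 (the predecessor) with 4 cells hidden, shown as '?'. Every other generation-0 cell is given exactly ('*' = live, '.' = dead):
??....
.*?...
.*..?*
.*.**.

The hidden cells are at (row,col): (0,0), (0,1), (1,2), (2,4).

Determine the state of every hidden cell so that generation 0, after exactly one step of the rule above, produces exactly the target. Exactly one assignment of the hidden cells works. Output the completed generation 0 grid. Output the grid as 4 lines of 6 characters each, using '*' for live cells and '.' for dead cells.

Answer: *.....
.*....
.*..**
.*.**.

Derivation:
Hidden generation-0 cells (in order): (0,0), (0,1), (1,2), (2,4).
A hidden cell only influences target cells in its own 3x3 neighborhood. Try each of the 2^4 = 16 assignments, step the completed generation 0 forward once under B3/S23, and compare with the target:
  (0,0)=. (0,1)=. (1,2)=. (2,4)=. -> step gives (0,0)='.' but target has '*' -> reject
  (0,0)=. (0,1)=. (1,2)=. (2,4)=* -> step gives (0,0)='.' but target has '*' -> reject
  (0,0)=. (0,1)=. (1,2)=* (2,4)=. -> step gives (0,0)='.' but target has '*' -> reject
  (0,0)=. (0,1)=. (1,2)=* (2,4)=* -> step gives (0,0)='.' but target has '*' -> reject
  (0,0)=. (0,1)=* (1,2)=. (2,4)=. -> step gives (0,2)='.' but target has '*' -> reject
  (0,0)=. (0,1)=* (1,2)=. (2,4)=* -> step gives (0,2)='.' but target has '*' -> reject
  (0,0)=. (0,1)=* (1,2)=* (2,4)=. -> step gives (0,2)='.' but target has '*' -> reject
  (0,0)=. (0,1)=* (1,2)=* (2,4)=* -> step gives (0,2)='.' but target has '*' -> reject
  (0,0)=* (0,1)=. (1,2)=. (2,4)=. -> step gives (1,5)='.' but target has '*' -> reject
  (0,0)=* (0,1)=. (1,2)=. (2,4)=* -> step reproduces the target at every cell -> ACCEPT
  (0,0)=* (0,1)=. (1,2)=* (2,4)=. -> step gives (0,1)='.' but target has '*' -> reject
  (0,0)=* (0,1)=. (1,2)=* (2,4)=* -> step gives (0,1)='.' but target has '*' -> reject
  (0,0)=* (0,1)=* (1,2)=. (2,4)=. -> step gives (0,2)='.' but target has '*' -> reject
  (0,0)=* (0,1)=* (1,2)=. (2,4)=* -> step gives (0,2)='.' but target has '*' -> reject
  (0,0)=* (0,1)=* (1,2)=* (2,4)=. -> step gives (0,1)='.' but target has '*' -> reject
  (0,0)=* (0,1)=* (1,2)=* (2,4)=* -> step gives (0,1)='.' but target has '*' -> reject
Unique solution: (0,0)=live, (0,1)=dead, (1,2)=dead, (2,4)=live.
Check: live-neighbor counts of every cell in the completed generation 0:
233222
422123
424332
423234
Applying B3/S23 to generation 0 with these counts gives:
***...
.*...*
.*.***
.****.
which matches the target exactly.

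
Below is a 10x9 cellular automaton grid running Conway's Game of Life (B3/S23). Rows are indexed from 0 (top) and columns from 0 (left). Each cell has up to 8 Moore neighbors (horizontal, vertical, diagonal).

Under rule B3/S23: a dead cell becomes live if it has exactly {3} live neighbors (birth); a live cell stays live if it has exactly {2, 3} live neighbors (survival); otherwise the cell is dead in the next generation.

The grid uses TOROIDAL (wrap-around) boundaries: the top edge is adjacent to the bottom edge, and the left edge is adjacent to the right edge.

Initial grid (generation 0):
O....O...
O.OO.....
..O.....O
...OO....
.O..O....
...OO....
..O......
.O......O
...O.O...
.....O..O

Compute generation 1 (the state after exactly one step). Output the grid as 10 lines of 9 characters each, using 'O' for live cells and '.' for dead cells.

Answer: OO..O...O
O.OO....O
.OO.O....
..OOO....
..O..O...
..OOO....
..OO.....
..O......
O...O....
.....OO..

Derivation:
Simulating step by step:
Generation 0 (given above): 20 live cells
Generation 1: 26 live cells
(generation 1 grid is the final answer)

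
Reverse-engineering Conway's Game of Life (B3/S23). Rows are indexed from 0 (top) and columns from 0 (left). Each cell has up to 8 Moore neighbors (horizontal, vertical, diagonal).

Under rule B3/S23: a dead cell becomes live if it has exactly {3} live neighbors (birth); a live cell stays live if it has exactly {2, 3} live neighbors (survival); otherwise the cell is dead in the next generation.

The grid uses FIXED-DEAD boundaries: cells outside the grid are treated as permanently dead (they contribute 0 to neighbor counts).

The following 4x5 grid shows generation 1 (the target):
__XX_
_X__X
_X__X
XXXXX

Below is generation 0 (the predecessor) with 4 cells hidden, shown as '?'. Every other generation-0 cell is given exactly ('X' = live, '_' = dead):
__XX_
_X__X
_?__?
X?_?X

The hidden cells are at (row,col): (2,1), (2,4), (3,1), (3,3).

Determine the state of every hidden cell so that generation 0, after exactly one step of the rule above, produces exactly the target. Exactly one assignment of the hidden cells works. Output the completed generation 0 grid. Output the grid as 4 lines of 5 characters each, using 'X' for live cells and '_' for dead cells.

Answer: __XX_
_X__X
_X__X
XX_XX

Derivation:
Hidden generation-0 cells (in order): (2,1), (2,4), (3,1), (3,3).
A hidden cell only influences target cells in its own 3x3 neighborhood. Try each of the 2^4 = 16 assignments, step the completed generation 0 forward once under B3/S23, and compare with the target:
  (2,1)=_ (2,4)=_ (3,1)=_ (3,3)=_ -> step gives (1,1)='_' but target has 'X' -> reject
  (2,1)=_ (2,4)=_ (3,1)=_ (3,3)=X -> step gives (1,1)='_' but target has 'X' -> reject
  (2,1)=_ (2,4)=_ (3,1)=X (3,3)=_ -> step gives (1,1)='_' but target has 'X' -> reject
  (2,1)=_ (2,4)=_ (3,1)=X (3,3)=X -> step gives (1,1)='_' but target has 'X' -> reject
  (2,1)=_ (2,4)=X (3,1)=_ (3,3)=_ -> step gives (1,1)='_' but target has 'X' -> reject
  (2,1)=_ (2,4)=X (3,1)=_ (3,3)=X -> step gives (1,1)='_' but target has 'X' -> reject
  (2,1)=_ (2,4)=X (3,1)=X (3,3)=_ -> step gives (1,1)='_' but target has 'X' -> reject
  (2,1)=_ (2,4)=X (3,1)=X (3,3)=X -> step gives (1,1)='_' but target has 'X' -> reject
  (2,1)=X (2,4)=_ (3,1)=_ (3,3)=_ -> step gives (1,3)='X' but target has '_' -> reject
  (2,1)=X (2,4)=_ (3,1)=_ (3,3)=X -> step gives (1,3)='X' but target has '_' -> reject
  (2,1)=X (2,4)=_ (3,1)=X (3,3)=_ -> step gives (1,3)='X' but target has '_' -> reject
  (2,1)=X (2,4)=_ (3,1)=X (3,3)=X -> step gives (1,3)='X' but target has '_' -> reject
  (2,1)=X (2,4)=X (3,1)=_ (3,3)=_ -> step gives (2,0)='X' but target has '_' -> reject
  (2,1)=X (2,4)=X (3,1)=_ (3,3)=X -> step gives (2,0)='X' but target has '_' -> reject
  (2,1)=X (2,4)=X (3,1)=X (3,3)=_ -> step gives (2,2)='X' but target has '_' -> reject
  (2,1)=X (2,4)=X (3,1)=X (3,3)=X -> step reproduces the target at every cell -> ACCEPT
Unique solution: (2,1)=live, (2,4)=live, (3,1)=live, (3,3)=live.
Check: live-neighbor counts of every cell in the completed generation 0:
12222
22442
43443
22322
Applying B3/S23 to generation 0 with these counts gives:
__XX_
_X__X
_X__X
XXXXX
which matches the target exactly.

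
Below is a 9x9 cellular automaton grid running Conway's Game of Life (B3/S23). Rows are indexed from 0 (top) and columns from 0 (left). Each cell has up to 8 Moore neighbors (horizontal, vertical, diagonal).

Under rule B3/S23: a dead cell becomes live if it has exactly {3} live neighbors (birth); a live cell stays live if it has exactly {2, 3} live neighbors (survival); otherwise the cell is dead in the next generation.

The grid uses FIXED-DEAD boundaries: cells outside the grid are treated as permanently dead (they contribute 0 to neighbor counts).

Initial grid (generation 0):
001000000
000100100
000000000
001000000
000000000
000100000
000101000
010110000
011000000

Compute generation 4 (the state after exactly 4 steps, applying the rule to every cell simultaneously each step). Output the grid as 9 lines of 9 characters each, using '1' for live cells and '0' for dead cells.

Answer: 000000000
000000000
000000000
000000000
000000000
000000000
001100000
010010000
001110000

Derivation:
Simulating step by step:
Generation 0 (given above): 12 live cells
Generation 1: 8 live cells
000000000
000000000
000000000
000000000
000000000
000010000
000100000
010110000
011100000
Generation 2: 7 live cells
000000000
000000000
000000000
000000000
000000000
000000000
001100000
010010000
010110000
Generation 3: 7 live cells
000000000
000000000
000000000
000000000
000000000
000000000
001100000
010010000
001110000
Generation 4: 7 live cells
(generation 4 grid is the final answer)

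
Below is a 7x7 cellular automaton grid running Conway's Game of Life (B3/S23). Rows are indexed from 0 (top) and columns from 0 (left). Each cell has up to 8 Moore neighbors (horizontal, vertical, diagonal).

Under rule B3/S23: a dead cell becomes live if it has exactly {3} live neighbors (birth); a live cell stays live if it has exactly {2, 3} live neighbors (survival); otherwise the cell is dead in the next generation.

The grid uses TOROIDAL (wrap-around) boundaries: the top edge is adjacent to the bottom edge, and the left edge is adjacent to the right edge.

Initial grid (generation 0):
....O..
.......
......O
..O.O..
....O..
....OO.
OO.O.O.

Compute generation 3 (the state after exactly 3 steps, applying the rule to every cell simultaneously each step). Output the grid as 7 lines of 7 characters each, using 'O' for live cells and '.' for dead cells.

Answer: ....OO.
.......
.......
.......
...OOO.
O.OOOOO
...O..O

Derivation:
Simulating step by step:
Generation 0 (given above): 11 live cells
Generation 1: 10 live cells
....O..
.......
.......
...O.O.
....O..
...O.OO
...O.OO
Generation 2: 9 live cells
....OO.
.......
.......
....O..
...O..O
...O..O
...O..O
Generation 3: 13 live cells
(generation 3 grid is the final answer)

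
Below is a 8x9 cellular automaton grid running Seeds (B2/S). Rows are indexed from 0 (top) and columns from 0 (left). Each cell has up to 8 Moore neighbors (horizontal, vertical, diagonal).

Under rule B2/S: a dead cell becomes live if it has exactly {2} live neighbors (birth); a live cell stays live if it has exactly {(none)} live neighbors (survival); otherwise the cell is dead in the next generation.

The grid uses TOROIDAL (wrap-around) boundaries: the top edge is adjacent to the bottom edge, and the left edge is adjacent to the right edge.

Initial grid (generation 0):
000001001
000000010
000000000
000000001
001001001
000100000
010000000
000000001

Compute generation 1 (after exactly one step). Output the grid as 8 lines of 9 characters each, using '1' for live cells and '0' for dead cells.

Answer: 100000100
000000101
000000011
100000010
100110010
110010000
101000000
000000010

Derivation:
Simulating step by step:
Generation 0 (given above): 10 live cells
Generation 1: 18 live cells
(generation 1 grid is the final answer)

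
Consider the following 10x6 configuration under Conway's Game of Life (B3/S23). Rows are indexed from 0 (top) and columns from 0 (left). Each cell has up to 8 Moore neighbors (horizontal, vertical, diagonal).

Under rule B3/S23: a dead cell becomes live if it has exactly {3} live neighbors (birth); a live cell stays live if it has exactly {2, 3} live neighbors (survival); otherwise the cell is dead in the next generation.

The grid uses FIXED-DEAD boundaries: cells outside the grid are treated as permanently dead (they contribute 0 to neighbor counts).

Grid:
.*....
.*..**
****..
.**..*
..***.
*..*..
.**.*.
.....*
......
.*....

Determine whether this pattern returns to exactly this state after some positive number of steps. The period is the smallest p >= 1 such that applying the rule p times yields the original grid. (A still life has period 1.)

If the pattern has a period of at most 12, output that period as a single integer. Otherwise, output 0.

Answer: 0

Derivation:
Simulating and comparing each generation to the original:
Gen 0 (original, given above): 21 live cells
Gen 1: 11 live cells, differs from original
Gen 2: 10 live cells, differs from original
Gen 3: 9 live cells, differs from original
Gen 4: 9 live cells, differs from original
Gen 5: 7 live cells, differs from original
Gen 6: 6 live cells, differs from original
Gen 7: 4 live cells, differs from original
Gen 8: 4 live cells, differs from original
Gen 9: 4 live cells, differs from original
Gen 10: 4 live cells, differs from original
Gen 11: 4 live cells, differs from original
Gen 12: 4 live cells, differs from original
No period found within 12 steps.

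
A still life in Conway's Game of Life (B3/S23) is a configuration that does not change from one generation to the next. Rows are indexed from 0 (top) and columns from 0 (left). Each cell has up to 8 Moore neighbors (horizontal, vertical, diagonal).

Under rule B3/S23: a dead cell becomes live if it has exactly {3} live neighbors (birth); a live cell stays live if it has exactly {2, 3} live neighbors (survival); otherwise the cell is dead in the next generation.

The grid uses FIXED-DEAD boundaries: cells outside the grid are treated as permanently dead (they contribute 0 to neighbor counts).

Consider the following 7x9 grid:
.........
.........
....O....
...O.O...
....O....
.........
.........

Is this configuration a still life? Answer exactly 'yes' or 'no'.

Answer: yes

Derivation:
Compute generation 1 and compare to generation 0 (given above):
Generation 1:
.........
.........
....O....
...O.O...
....O....
.........
.........
The grids are IDENTICAL -> still life.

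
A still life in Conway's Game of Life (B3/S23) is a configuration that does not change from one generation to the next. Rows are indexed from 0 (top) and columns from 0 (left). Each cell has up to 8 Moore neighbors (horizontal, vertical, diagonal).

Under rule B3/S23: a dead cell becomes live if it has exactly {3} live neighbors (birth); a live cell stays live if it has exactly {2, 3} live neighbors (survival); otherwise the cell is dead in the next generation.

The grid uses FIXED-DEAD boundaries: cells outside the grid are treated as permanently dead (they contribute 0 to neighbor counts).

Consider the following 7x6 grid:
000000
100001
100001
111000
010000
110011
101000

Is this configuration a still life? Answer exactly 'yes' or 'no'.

Compute generation 1 and compare to generation 0 (given above):
Generation 1:
000000
000000
100000
101000
000000
101000
100000
Cell (1,0) differs: gen0=1 vs gen1=0 -> NOT a still life.

Answer: no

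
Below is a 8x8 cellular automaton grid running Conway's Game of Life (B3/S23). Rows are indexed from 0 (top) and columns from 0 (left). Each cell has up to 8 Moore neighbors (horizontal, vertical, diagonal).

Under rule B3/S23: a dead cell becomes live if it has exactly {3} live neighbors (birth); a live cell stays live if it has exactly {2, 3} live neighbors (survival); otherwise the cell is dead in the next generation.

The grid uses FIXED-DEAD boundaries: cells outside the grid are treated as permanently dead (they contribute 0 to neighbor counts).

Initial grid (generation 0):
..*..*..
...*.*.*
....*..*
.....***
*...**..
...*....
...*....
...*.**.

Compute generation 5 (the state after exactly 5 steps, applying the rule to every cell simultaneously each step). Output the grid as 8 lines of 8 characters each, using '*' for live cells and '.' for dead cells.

Simulating step by step:
Generation 0 (given above): 18 live cells
Generation 1: 13 live cells
....*.*.
...*.*..
....*..*
.......*
....**..
...*....
..**....
....*...
Generation 2: 17 live cells
....**..
...*.**.
....*.*.
....***.
....*...
..**....
..***...
...*....
Generation 3: 16 live cells
....***.
...*..*.
...*...*
...**.*.
....*...
..*.....
....*...
..***...
Generation 4: 21 live cells
....***.
...*..**
..**.***
...***..
....**..
...*....
..*.*...
...**...
Generation 5: 16 live cells
(generation 5 grid is the final answer)

Answer: ....****
..**....
..*....*
..*.....
.....*..
...*.*..
..*.*...
...**...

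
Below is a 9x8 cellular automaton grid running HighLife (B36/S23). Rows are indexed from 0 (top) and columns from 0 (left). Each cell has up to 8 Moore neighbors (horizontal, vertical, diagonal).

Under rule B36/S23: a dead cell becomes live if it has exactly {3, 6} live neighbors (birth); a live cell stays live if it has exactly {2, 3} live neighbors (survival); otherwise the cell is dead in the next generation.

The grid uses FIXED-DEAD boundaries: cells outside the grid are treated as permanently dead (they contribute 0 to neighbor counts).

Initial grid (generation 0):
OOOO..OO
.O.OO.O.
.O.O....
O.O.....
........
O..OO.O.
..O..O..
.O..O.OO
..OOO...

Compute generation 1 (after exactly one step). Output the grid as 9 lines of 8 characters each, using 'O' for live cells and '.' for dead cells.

Simulating step by step:
Generation 0 (given above): 27 live cells
Generation 1: 32 live cells
(generation 1 grid is the final answer)

Answer: OO.OOOOO
....OOOO
OO.OO...
.OO.....
.O.O....
...OOO..
.OO....O
.O..O.O.
..OOOO..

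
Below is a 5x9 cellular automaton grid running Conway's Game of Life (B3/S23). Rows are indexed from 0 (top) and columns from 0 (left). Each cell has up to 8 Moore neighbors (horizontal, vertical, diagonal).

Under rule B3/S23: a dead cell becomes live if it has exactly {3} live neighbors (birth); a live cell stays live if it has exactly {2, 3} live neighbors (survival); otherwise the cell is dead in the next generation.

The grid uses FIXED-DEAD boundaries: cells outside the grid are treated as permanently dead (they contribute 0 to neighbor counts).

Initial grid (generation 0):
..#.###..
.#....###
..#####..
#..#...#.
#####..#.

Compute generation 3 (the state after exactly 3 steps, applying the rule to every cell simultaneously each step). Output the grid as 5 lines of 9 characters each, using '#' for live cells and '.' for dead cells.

Simulating step by step:
Generation 0 (given above): 22 live cells
Generation 1: 16 live cells
.....##..
.#.......
.#####..#
#......#.
#####....
Generation 2: 14 live cells
.........
.#.#..#..
#####....
#....#...
####.....
Generation 3: 11 live cells
(generation 3 grid is the final answer)

Answer: .........
##.##....
#..###...
.........
###......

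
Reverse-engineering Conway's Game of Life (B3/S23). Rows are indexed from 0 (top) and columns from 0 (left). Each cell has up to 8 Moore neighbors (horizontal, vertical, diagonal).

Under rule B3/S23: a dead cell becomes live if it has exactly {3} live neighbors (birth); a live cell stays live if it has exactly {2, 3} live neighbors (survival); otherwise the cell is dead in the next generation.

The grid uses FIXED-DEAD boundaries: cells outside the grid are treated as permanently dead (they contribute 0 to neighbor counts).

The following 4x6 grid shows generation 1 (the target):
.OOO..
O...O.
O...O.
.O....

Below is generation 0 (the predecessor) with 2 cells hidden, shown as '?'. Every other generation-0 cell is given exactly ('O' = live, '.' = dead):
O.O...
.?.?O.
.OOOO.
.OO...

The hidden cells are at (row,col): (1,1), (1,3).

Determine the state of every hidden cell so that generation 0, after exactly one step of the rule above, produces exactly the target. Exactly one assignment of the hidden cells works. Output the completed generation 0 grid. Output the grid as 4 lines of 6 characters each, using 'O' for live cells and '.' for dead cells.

Answer: O.O...
.O.OO.
.OOOO.
.OO...

Derivation:
Hidden generation-0 cells (in order): (1,1), (1,3).
A hidden cell only influences target cells in its own 3x3 neighborhood. Try each of the 2^2 = 4 assignments, step the completed generation 0 forward once under B3/S23, and compare with the target:
  (1,1)=. (1,3)=. -> step gives (0,1)='.' but target has 'O' -> reject
  (1,1)=. (1,3)=O -> step gives (0,1)='.' but target has 'O' -> reject
  (1,1)=O (1,3)=. -> step gives (0,2)='.' but target has 'O' -> reject
  (1,1)=O (1,3)=O -> step reproduces the target at every cell -> ACCEPT
Unique solution: (1,1)=live, (1,3)=live.
Check: live-neighbor counts of every cell in the completed generation 0:
132321
346532
346532
234421
Applying B3/S23 to generation 0 with these counts gives:
.OOO..
O...O.
O...O.
.O....
which matches the target exactly.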